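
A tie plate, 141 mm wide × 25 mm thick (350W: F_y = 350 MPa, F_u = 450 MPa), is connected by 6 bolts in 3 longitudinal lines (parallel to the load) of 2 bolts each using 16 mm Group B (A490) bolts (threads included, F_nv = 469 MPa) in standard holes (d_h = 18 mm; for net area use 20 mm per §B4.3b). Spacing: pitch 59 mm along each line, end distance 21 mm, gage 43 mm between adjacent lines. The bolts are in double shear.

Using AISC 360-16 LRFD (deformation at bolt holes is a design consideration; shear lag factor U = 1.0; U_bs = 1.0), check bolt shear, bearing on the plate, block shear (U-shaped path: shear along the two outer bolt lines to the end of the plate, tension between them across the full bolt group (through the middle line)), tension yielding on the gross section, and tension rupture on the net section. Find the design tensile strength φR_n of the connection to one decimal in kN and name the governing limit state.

Bolt shear: A_b = π(16)²/4 = 201.06 mm². φR_n = 0.75 × 469 × 201.06 × 6 × 2 = 848.7 kN.
Bearing (25 mm plate, F_u = 450 MPa): end bolts L_c = 21 − 18/2 = 12, R_n = min(1.2×12×25×450, 2.4×16×25×450) = 162 kN/bolt; interior L_c = 59 − 18 = 41, R_n = 432 kN/bolt. φR_n = 0.75 × (3×162 + 3×432) = 1336.5 kN.
Block shear: shear path 2×[21+1×59] = 2×80 mm, A_gv = 4000, A_nv = 2×(80 − 1.5×20)×25 = 2500 mm²; tension across gage: (86 − 2×20)×25 = 1150 mm². R_n = min(0.6×450×2500, 0.6×350×4000) + 1.0×450×1150 = min(675, 840) + 517.5 = 1192.5 kN. φR_n = 0.75 × 1192.5 = 894.4 kN.
Tension yield (gross): A_g = 141×25 = 3525 mm². φR_n = 0.90 × 350 × 3525 = 1110.4 kN.
Tension rupture (net): A_n = (141 − 3×20)×25 = 2025 mm² (U = 1.0, A_e = A_n). φR_n = 0.75 × 450 × 2025 = 683.4 kN.
Governing: min(848.7, 1336.5, 894.4, 1110.4, 683.4) = 683.4 kN → net-section rupture.

683.4 kN (net-section rupture governs)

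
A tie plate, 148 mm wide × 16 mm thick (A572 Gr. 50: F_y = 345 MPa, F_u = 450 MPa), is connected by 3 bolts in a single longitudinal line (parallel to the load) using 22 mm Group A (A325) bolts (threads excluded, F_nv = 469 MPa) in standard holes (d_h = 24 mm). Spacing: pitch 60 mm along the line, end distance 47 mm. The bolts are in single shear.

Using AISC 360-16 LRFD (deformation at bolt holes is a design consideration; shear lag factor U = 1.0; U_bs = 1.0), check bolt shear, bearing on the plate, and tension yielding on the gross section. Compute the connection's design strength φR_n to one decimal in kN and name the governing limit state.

Bolt shear: A_b = π(22)²/4 = 380.13 mm². φR_n = 0.75 × 469 × 380.13 × 3 × 1 = 401.1 kN.
Bearing (16 mm plate, F_u = 450 MPa): end bolts L_c = 47 − 24/2 = 35, R_n = min(1.2×35×16×450, 2.4×22×16×450) = 302.4 kN/bolt; interior L_c = 60 − 24 = 36, R_n = 311.04 kN/bolt. φR_n = 0.75 × (1×302.4 + 2×311.04) = 693.4 kN.
Tension yield (gross): A_g = 148×16 = 2368 mm². φR_n = 0.90 × 345 × 2368 = 735.3 kN.
Governing: min(401.1, 693.4, 735.3) = 401.1 kN → bolt shear.

401.1 kN (bolt shear governs)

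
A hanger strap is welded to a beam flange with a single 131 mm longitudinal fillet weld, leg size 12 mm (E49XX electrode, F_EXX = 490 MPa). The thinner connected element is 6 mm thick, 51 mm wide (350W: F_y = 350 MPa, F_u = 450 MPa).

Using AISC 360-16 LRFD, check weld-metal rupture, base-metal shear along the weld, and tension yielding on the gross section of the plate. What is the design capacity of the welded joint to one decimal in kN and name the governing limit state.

96.4 kN (gross-section yield governs)

Weld metal: throat = 0.707×12 = 8.484 mm, L = 131 mm. φR_n = 0.75 × 0.6 × 490 × 8.484 × 131 = 245.1 kN.
Base metal shear (6 mm plate): yield φR_n = 1.0×0.6×350×6×131 = 165.1 kN; rupture φR_n = 0.75×0.6×450×6×131 = 159.2 kN; take 159.2 kN (rupture).
Tension yield (gross): A_g = 51×6 = 306 mm². φR_n = 0.90 × 350 × 306 = 96.4 kN.
Governing: min(245.1, 159.2, 96.4) = 96.4 kN → gross-section yield.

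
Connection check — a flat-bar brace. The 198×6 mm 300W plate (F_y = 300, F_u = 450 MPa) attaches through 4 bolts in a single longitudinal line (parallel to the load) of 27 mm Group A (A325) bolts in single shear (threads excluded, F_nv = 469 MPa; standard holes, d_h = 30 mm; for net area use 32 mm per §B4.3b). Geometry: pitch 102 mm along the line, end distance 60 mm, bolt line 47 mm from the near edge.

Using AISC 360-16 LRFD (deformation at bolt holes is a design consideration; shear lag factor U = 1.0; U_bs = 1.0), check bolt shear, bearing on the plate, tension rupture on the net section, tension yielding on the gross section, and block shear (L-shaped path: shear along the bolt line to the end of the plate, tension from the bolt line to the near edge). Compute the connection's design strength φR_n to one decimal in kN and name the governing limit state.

320.8 kN (gross-section yield governs)

Bolt shear: A_b = π(27)²/4 = 572.56 mm². φR_n = 0.75 × 469 × 572.56 × 4 × 1 = 805.6 kN.
Bearing (6 mm plate, F_u = 450 MPa): end bolts L_c = 60 − 30/2 = 45, R_n = min(1.2×45×6×450, 2.4×27×6×450) = 145.8 kN/bolt; interior L_c = 102 − 30 = 72, R_n = 174.96 kN/bolt. φR_n = 0.75 × (1×145.8 + 3×174.96) = 503.0 kN.
Tension rupture (net): A_n = (198 − 1×32)×6 = 996 mm² (U = 1.0, A_e = A_n). φR_n = 0.75 × 450 × 996 = 336.2 kN.
Tension yield (gross): A_g = 198×6 = 1188 mm². φR_n = 0.90 × 300 × 1188 = 320.8 kN.
Block shear: shear path 1×[60+3×102] = 1×366 mm, A_gv = 2196, A_nv = 1×(366 − 3.5×32)×6 = 1524 mm²; tension to near edge: (47 − 0.5×32)×6 = 186 mm². R_n = min(0.6×450×1524, 0.6×300×2196) + 1.0×450×186 = min(411.48, 395.28) + 83.7 = 478.98 kN. φR_n = 0.75 × 478.98 = 359.2 kN.
Governing: min(805.6, 503.0, 336.2, 320.8, 359.2) = 320.8 kN → gross-section yield.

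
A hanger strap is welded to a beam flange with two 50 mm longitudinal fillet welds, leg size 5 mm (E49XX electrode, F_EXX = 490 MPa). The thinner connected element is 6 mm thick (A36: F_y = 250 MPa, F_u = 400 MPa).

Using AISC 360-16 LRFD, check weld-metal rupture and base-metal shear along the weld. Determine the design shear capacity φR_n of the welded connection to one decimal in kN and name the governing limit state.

77.9 kN (weld metal governs)

Weld metal: throat = 0.707×5 = 3.535 mm, L = 2×50 = 100 mm. φR_n = 0.75 × 0.6 × 490 × 3.535 × 100 = 77.9 kN.
Base metal shear (6 mm plate): yield φR_n = 1.0×0.6×250×6×100 = 90.0 kN; rupture φR_n = 0.75×0.6×400×6×100 = 108.0 kN; take 90.0 kN (yield).
Governing: min(77.9, 90.0) = 77.9 kN → weld metal.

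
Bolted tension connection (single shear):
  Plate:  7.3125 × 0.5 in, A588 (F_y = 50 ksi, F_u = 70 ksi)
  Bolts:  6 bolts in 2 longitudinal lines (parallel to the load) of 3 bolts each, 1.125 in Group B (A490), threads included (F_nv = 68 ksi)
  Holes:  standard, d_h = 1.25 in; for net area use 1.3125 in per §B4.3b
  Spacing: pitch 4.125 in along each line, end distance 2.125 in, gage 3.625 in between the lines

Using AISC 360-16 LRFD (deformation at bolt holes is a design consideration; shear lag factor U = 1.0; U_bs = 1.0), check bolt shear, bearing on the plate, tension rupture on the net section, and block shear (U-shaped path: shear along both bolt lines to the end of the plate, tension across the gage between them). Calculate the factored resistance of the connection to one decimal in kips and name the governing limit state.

123.0 kips (net-section rupture governs)

Bolt shear: A_b = π(1.125)²/4 = 0.99402 in². φR_n = 0.75 × 68 × 0.99402 × 6 × 1 = 304.2 kips.
Bearing (0.5 in plate, F_u = 70 ksi): end bolts L_c = 2.125 − 1.25/2 = 1.5, R_n = min(1.2×1.5×0.5×70, 2.4×1.125×0.5×70) = 63 kips/bolt; interior L_c = 4.125 − 1.25 = 2.875, R_n = 94.5 kips/bolt. φR_n = 0.75 × (2×63 + 4×94.5) = 378.0 kips.
Tension rupture (net): A_n = (7.3125 − 2×1.3125)×0.5 = 2.3438 in² (U = 1.0, A_e = A_n). φR_n = 0.75 × 70 × 2.3438 = 123.0 kips.
Block shear: shear path 2×[2.125+2×4.125] = 2×10.375 in, A_gv = 10.375, A_nv = 2×(10.375 − 2.5×1.3125)×0.5 = 7.0938 in²; tension across gage: (3.625 − 1×1.3125)×0.5 = 1.1563 in². R_n = min(0.6×70×7.0938, 0.6×50×10.375) + 1.0×70×1.1563 = min(297.94, 311.25) + 80.941 = 378.88 kips. φR_n = 0.75 × 378.88 = 284.2 kips.
Governing: min(304.2, 378.0, 123.0, 284.2) = 123.0 kips → net-section rupture.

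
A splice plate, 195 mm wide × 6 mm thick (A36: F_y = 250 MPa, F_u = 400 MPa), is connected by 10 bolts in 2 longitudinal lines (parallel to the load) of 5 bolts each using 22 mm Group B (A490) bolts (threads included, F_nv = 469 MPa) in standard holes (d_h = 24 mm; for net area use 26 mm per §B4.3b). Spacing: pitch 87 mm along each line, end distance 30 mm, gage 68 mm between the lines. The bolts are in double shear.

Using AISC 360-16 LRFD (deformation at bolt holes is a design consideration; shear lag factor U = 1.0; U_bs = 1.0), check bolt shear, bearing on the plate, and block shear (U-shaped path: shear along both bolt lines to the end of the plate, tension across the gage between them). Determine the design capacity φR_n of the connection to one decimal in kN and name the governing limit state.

Bolt shear: A_b = π(22)²/4 = 380.13 mm². φR_n = 0.75 × 469 × 380.13 × 10 × 2 = 2674.2 kN.
Bearing (6 mm plate, F_u = 400 MPa): end bolts L_c = 30 − 24/2 = 18, R_n = min(1.2×18×6×400, 2.4×22×6×400) = 51.84 kN/bolt; interior L_c = 87 − 24 = 63, R_n = 126.72 kN/bolt. φR_n = 0.75 × (2×51.84 + 8×126.72) = 838.1 kN.
Block shear: shear path 2×[30+4×87] = 2×378 mm, A_gv = 4536, A_nv = 2×(378 − 4.5×26)×6 = 3132 mm²; tension across gage: (68 − 1×26)×6 = 252 mm². R_n = min(0.6×400×3132, 0.6×250×4536) + 1.0×400×252 = min(751.68, 680.4) + 100.8 = 781.2 kN. φR_n = 0.75 × 781.2 = 585.9 kN.
Governing: min(2674.2, 838.1, 585.9) = 585.9 kN → block shear.

585.9 kN (block shear governs)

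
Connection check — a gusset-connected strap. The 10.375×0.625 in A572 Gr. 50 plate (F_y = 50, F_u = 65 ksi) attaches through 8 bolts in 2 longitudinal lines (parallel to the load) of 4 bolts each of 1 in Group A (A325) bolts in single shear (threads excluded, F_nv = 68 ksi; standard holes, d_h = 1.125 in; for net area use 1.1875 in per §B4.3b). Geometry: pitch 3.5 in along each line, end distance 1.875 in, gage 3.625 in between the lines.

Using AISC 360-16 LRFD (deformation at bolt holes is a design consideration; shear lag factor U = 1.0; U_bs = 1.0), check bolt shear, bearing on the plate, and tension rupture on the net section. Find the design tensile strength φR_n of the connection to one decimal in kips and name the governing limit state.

Bolt shear: A_b = π(1)²/4 = 0.7854 in². φR_n = 0.75 × 68 × 0.7854 × 8 × 1 = 320.4 kips.
Bearing (0.625 in plate, F_u = 65 ksi): end bolts L_c = 1.875 − 1.125/2 = 1.3125, R_n = min(1.2×1.3125×0.625×65, 2.4×1×0.625×65) = 63.984 kips/bolt; interior L_c = 3.5 − 1.125 = 2.375, R_n = 97.5 kips/bolt. φR_n = 0.75 × (2×63.984 + 6×97.5) = 534.7 kips.
Tension rupture (net): A_n = (10.375 − 2×1.1875)×0.625 = 5 in² (U = 1.0, A_e = A_n). φR_n = 0.75 × 65 × 5 = 243.8 kips.
Governing: min(320.4, 534.7, 243.8) = 243.8 kips → net-section rupture.

243.8 kips (net-section rupture governs)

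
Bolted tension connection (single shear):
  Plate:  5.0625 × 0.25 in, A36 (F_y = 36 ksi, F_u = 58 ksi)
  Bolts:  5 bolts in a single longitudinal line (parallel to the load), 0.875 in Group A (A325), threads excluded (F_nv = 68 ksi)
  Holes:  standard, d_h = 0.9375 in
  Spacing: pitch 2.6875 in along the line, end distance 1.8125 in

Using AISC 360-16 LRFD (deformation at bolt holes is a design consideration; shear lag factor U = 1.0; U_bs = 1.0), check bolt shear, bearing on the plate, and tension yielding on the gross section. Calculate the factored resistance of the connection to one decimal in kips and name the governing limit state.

Bolt shear: A_b = π(0.875)²/4 = 0.60132 in². φR_n = 0.75 × 68 × 0.60132 × 5 × 1 = 153.3 kips.
Bearing (0.25 in plate, F_u = 58 ksi): end bolts L_c = 1.8125 − 0.9375/2 = 1.34375, R_n = min(1.2×1.34375×0.25×58, 2.4×0.875×0.25×58) = 23.381 kips/bolt; interior L_c = 2.6875 − 0.9375 = 1.75, R_n = 30.45 kips/bolt. φR_n = 0.75 × (1×23.381 + 4×30.45) = 108.9 kips.
Tension yield (gross): A_g = 5.0625×0.25 = 1.2656 in². φR_n = 0.90 × 36 × 1.2656 = 41.0 kips.
Governing: min(153.3, 108.9, 41.0) = 41.0 kips → gross-section yield.

41.0 kips (gross-section yield governs)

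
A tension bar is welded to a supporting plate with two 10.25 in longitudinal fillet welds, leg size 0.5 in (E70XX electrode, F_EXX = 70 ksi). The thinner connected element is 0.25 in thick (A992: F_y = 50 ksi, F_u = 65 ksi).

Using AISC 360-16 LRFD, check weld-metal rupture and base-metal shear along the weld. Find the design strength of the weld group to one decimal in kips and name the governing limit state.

Weld metal: throat = 0.707×0.5 = 0.3535 in, L = 2×10.25 = 20.5 in. φR_n = 0.75 × 0.6 × 70 × 0.3535 × 20.5 = 228.3 kips.
Base metal shear (0.25 in plate): yield φR_n = 1.0×0.6×50×0.25×20.5 = 153.8 kips; rupture φR_n = 0.75×0.6×65×0.25×20.5 = 149.9 kips; take 149.9 kips (rupture).
Governing: min(228.3, 149.9) = 149.9 kips → base-metal shear.

149.9 kips (base-metal shear governs)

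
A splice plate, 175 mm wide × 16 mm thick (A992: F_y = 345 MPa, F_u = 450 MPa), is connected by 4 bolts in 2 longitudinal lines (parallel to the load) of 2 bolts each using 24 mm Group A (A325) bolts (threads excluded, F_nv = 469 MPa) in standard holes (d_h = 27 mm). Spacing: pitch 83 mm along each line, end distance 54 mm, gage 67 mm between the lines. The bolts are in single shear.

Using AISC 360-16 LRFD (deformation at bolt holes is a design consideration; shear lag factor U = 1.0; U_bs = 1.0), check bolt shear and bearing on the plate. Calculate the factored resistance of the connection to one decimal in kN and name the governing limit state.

Bolt shear: A_b = π(24)²/4 = 452.39 mm². φR_n = 0.75 × 469 × 452.39 × 4 × 1 = 636.5 kN.
Bearing (16 mm plate, F_u = 450 MPa): end bolts L_c = 54 − 27/2 = 40.5, R_n = min(1.2×40.5×16×450, 2.4×24×16×450) = 349.92 kN/bolt; interior L_c = 83 − 27 = 56, R_n = 414.72 kN/bolt. φR_n = 0.75 × (2×349.92 + 2×414.72) = 1147.0 kN.
Governing: min(636.5, 1147.0) = 636.5 kN → bolt shear.

636.5 kN (bolt shear governs)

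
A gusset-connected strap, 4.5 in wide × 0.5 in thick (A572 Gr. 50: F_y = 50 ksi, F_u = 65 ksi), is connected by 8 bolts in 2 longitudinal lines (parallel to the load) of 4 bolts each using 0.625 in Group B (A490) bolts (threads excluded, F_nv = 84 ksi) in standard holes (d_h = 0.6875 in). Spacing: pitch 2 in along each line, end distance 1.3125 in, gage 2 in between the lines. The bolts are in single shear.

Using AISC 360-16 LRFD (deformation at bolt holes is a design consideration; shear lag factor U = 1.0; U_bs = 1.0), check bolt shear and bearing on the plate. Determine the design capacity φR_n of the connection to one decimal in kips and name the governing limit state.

Bolt shear: A_b = π(0.625)²/4 = 0.3068 in². φR_n = 0.75 × 84 × 0.3068 × 8 × 1 = 154.6 kips.
Bearing (0.5 in plate, F_u = 65 ksi): end bolts L_c = 1.3125 − 0.6875/2 = 0.96875, R_n = min(1.2×0.96875×0.5×65, 2.4×0.625×0.5×65) = 37.781 kips/bolt; interior L_c = 2 − 0.6875 = 1.3125, R_n = 48.75 kips/bolt. φR_n = 0.75 × (2×37.781 + 6×48.75) = 276.0 kips.
Governing: min(154.6, 276.0) = 154.6 kips → bolt shear.

154.6 kips (bolt shear governs)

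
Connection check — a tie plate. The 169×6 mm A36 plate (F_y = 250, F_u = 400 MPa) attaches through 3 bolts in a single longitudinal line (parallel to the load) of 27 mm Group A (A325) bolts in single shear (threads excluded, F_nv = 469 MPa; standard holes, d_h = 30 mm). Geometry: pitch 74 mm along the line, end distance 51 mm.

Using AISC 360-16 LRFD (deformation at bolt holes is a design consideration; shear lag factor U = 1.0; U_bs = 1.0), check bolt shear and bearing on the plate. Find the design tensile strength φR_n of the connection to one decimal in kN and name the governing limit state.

267.8 kN (bearing governs)

Bolt shear: A_b = π(27)²/4 = 572.56 mm². φR_n = 0.75 × 469 × 572.56 × 3 × 1 = 604.2 kN.
Bearing (6 mm plate, F_u = 400 MPa): end bolts L_c = 51 − 30/2 = 36, R_n = min(1.2×36×6×400, 2.4×27×6×400) = 103.68 kN/bolt; interior L_c = 74 − 30 = 44, R_n = 126.72 kN/bolt. φR_n = 0.75 × (1×103.68 + 2×126.72) = 267.8 kN.
Governing: min(604.2, 267.8) = 267.8 kN → bearing.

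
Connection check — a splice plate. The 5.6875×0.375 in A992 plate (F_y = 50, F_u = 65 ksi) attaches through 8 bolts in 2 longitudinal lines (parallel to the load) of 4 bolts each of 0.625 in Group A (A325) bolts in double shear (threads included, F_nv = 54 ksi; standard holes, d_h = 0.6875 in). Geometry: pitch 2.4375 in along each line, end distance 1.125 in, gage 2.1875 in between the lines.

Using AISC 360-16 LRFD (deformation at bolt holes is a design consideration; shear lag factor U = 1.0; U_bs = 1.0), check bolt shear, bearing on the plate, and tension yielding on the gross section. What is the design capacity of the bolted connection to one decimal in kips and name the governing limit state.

96.0 kips (gross-section yield governs)

Bolt shear: A_b = π(0.625)²/4 = 0.3068 in². φR_n = 0.75 × 54 × 0.3068 × 8 × 2 = 198.8 kips.
Bearing (0.375 in plate, F_u = 65 ksi): end bolts L_c = 1.125 − 0.6875/2 = 0.78125, R_n = min(1.2×0.78125×0.375×65, 2.4×0.625×0.375×65) = 22.852 kips/bolt; interior L_c = 2.4375 − 0.6875 = 1.75, R_n = 36.563 kips/bolt. φR_n = 0.75 × (2×22.852 + 6×36.563) = 198.8 kips.
Tension yield (gross): A_g = 5.6875×0.375 = 2.1328 in². φR_n = 0.90 × 50 × 2.1328 = 96.0 kips.
Governing: min(198.8, 198.8, 96.0) = 96.0 kips → gross-section yield.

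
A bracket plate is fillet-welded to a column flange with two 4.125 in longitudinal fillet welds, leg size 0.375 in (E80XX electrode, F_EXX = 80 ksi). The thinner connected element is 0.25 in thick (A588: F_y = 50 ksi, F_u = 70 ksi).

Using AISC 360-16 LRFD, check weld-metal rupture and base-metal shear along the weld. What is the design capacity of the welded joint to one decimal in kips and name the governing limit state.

Weld metal: throat = 0.707×0.375 = 0.26513 in, L = 2×4.125 = 8.25 in. φR_n = 0.75 × 0.6 × 80 × 0.26513 × 8.25 = 78.7 kips.
Base metal shear (0.25 in plate): yield φR_n = 1.0×0.6×50×0.25×8.25 = 61.9 kips; rupture φR_n = 0.75×0.6×70×0.25×8.25 = 65.0 kips; take 61.9 kips (yield).
Governing: min(78.7, 61.9) = 61.9 kips → base-metal shear.

61.9 kips (base-metal shear governs)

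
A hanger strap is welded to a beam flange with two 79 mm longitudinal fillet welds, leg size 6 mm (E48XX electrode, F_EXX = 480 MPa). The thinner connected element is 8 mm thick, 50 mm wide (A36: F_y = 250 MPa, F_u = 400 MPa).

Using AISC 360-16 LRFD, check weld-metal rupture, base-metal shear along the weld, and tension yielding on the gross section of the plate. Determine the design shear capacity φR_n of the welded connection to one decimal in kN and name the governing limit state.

Weld metal: throat = 0.707×6 = 4.242 mm, L = 2×79 = 158 mm. φR_n = 0.75 × 0.6 × 480 × 4.242 × 158 = 144.8 kN.
Base metal shear (8 mm plate): yield φR_n = 1.0×0.6×250×8×158 = 189.6 kN; rupture φR_n = 0.75×0.6×400×8×158 = 227.5 kN; take 189.6 kN (yield).
Tension yield (gross): A_g = 50×8 = 400 mm². φR_n = 0.90 × 250 × 400 = 90.0 kN.
Governing: min(144.8, 189.6, 90.0) = 90.0 kN → gross-section yield.

90.0 kN (gross-section yield governs)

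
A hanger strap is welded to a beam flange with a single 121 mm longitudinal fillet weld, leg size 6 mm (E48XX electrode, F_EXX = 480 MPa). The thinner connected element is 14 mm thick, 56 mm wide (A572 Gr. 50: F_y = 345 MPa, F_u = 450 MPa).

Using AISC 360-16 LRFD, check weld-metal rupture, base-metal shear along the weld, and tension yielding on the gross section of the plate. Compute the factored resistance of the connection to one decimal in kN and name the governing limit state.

110.9 kN (weld metal governs)

Weld metal: throat = 0.707×6 = 4.242 mm, L = 121 mm. φR_n = 0.75 × 0.6 × 480 × 4.242 × 121 = 110.9 kN.
Base metal shear (14 mm plate): yield φR_n = 1.0×0.6×345×14×121 = 350.7 kN; rupture φR_n = 0.75×0.6×450×14×121 = 343.0 kN; take 343.0 kN (rupture).
Tension yield (gross): A_g = 56×14 = 784 mm². φR_n = 0.90 × 345 × 784 = 243.4 kN.
Governing: min(110.9, 343.0, 243.4) = 110.9 kN → weld metal.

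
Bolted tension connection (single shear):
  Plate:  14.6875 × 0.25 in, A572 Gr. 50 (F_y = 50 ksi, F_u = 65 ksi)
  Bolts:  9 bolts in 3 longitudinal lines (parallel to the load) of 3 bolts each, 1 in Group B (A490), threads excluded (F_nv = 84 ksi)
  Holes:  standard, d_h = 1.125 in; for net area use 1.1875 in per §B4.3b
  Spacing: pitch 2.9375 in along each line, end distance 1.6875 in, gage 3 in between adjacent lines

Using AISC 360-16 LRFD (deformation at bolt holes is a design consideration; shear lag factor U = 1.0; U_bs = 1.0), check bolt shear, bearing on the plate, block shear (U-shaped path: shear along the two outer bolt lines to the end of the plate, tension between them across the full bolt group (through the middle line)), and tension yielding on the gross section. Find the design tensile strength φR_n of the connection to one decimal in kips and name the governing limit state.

111.4 kips (block shear governs)

Bolt shear: A_b = π(1)²/4 = 0.7854 in². φR_n = 0.75 × 84 × 0.7854 × 9 × 1 = 445.3 kips.
Bearing (0.25 in plate, F_u = 65 ksi): end bolts L_c = 1.6875 − 1.125/2 = 1.125, R_n = min(1.2×1.125×0.25×65, 2.4×1×0.25×65) = 21.938 kips/bolt; interior L_c = 2.9375 − 1.125 = 1.8125, R_n = 35.344 kips/bolt. φR_n = 0.75 × (3×21.938 + 6×35.344) = 208.4 kips.
Block shear: shear path 2×[1.6875+2×2.9375] = 2×7.5625 in, A_gv = 3.7813, A_nv = 2×(7.5625 − 2.5×1.1875)×0.25 = 2.2969 in²; tension across gage: (6 − 2×1.1875)×0.25 = 0.90625 in². R_n = min(0.6×65×2.2969, 0.6×50×3.7813) + 1.0×65×0.90625 = min(89.579, 113.44) + 58.906 = 148.49 kips. φR_n = 0.75 × 148.49 = 111.4 kips.
Tension yield (gross): A_g = 14.6875×0.25 = 3.6719 in². φR_n = 0.90 × 50 × 3.6719 = 165.2 kips.
Governing: min(445.3, 208.4, 111.4, 165.2) = 111.4 kips → block shear.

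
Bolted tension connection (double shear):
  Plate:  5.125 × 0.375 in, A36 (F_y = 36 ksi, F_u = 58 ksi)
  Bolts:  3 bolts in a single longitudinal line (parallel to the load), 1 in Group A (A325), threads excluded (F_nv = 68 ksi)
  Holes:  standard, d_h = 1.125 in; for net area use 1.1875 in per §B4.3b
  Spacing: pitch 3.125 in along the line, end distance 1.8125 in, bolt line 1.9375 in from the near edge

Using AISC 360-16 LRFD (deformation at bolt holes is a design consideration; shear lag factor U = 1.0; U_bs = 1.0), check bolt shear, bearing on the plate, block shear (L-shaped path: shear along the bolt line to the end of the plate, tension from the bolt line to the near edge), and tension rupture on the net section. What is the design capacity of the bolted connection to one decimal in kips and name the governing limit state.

Bolt shear: A_b = π(1)²/4 = 0.7854 in². φR_n = 0.75 × 68 × 0.7854 × 3 × 2 = 240.3 kips.
Bearing (0.375 in plate, F_u = 58 ksi): end bolts L_c = 1.8125 − 1.125/2 = 1.25, R_n = min(1.2×1.25×0.375×58, 2.4×1×0.375×58) = 32.625 kips/bolt; interior L_c = 3.125 − 1.125 = 2, R_n = 52.2 kips/bolt. φR_n = 0.75 × (1×32.625 + 2×52.2) = 102.8 kips.
Block shear: shear path 1×[1.8125+2×3.125] = 1×8.0625 in, A_gv = 3.0234, A_nv = 1×(8.0625 − 2.5×1.1875)×0.375 = 1.9102 in²; tension to near edge: (1.9375 − 0.5×1.1875)×0.375 = 0.50391 in². R_n = min(0.6×58×1.9102, 0.6×36×3.0234) + 1.0×58×0.50391 = min(66.475, 65.305) + 29.227 = 94.532 kips. φR_n = 0.75 × 94.532 = 70.9 kips.
Tension rupture (net): A_n = (5.125 − 1×1.1875)×0.375 = 1.4766 in² (U = 1.0, A_e = A_n). φR_n = 0.75 × 58 × 1.4766 = 64.2 kips.
Governing: min(240.3, 102.8, 70.9, 64.2) = 64.2 kips → net-section rupture.

64.2 kips (net-section rupture governs)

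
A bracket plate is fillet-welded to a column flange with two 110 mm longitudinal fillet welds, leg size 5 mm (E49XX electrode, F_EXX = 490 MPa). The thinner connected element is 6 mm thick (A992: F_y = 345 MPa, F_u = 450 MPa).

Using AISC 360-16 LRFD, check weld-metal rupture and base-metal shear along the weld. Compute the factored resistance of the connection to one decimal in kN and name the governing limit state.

171.5 kN (weld metal governs)

Weld metal: throat = 0.707×5 = 3.535 mm, L = 2×110 = 220 mm. φR_n = 0.75 × 0.6 × 490 × 3.535 × 220 = 171.5 kN.
Base metal shear (6 mm plate): yield φR_n = 1.0×0.6×345×6×220 = 273.2 kN; rupture φR_n = 0.75×0.6×450×6×220 = 267.3 kN; take 267.3 kN (rupture).
Governing: min(171.5, 267.3) = 171.5 kN → weld metal.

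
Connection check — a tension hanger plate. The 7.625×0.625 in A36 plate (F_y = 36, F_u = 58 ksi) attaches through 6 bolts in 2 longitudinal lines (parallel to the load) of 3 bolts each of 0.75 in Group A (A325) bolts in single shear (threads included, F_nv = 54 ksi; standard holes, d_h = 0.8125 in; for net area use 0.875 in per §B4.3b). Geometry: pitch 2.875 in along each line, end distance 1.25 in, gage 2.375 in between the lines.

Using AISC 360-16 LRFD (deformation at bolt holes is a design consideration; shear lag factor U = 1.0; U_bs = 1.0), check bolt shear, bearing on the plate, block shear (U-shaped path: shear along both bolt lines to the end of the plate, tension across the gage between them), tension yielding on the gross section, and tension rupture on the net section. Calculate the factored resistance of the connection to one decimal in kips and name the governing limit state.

Bolt shear: A_b = π(0.75)²/4 = 0.44179 in². φR_n = 0.75 × 54 × 0.44179 × 6 × 1 = 107.4 kips.
Bearing (0.625 in plate, F_u = 58 ksi): end bolts L_c = 1.25 − 0.8125/2 = 0.84375, R_n = min(1.2×0.84375×0.625×58, 2.4×0.75×0.625×58) = 36.703 kips/bolt; interior L_c = 2.875 − 0.8125 = 2.0625, R_n = 65.25 kips/bolt. φR_n = 0.75 × (2×36.703 + 4×65.25) = 250.8 kips.
Block shear: shear path 2×[1.25+2×2.875] = 2×7 in, A_gv = 8.75, A_nv = 2×(7 − 2.5×0.875)×0.625 = 6.0156 in²; tension across gage: (2.375 − 1×0.875)×0.625 = 0.9375 in². R_n = min(0.6×58×6.0156, 0.6×36×8.75) + 1.0×58×0.9375 = min(209.34, 189) + 54.375 = 243.38 kips. φR_n = 0.75 × 243.38 = 182.5 kips.
Tension yield (gross): A_g = 7.625×0.625 = 4.7656 in². φR_n = 0.90 × 36 × 4.7656 = 154.4 kips.
Tension rupture (net): A_n = (7.625 − 2×0.875)×0.625 = 3.6719 in² (U = 1.0, A_e = A_n). φR_n = 0.75 × 58 × 3.6719 = 159.7 kips.
Governing: min(107.4, 250.8, 182.5, 154.4, 159.7) = 107.4 kips → bolt shear.

107.4 kips (bolt shear governs)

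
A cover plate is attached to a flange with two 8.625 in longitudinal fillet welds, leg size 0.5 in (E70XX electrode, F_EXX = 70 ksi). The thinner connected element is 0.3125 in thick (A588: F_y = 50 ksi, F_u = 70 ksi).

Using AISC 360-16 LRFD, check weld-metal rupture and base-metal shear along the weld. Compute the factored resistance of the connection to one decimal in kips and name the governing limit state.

Weld metal: throat = 0.707×0.5 = 0.3535 in, L = 2×8.625 = 17.25 in. φR_n = 0.75 × 0.6 × 70 × 0.3535 × 17.25 = 192.1 kips.
Base metal shear (0.3125 in plate): yield φR_n = 1.0×0.6×50×0.3125×17.25 = 161.7 kips; rupture φR_n = 0.75×0.6×70×0.3125×17.25 = 169.8 kips; take 161.7 kips (yield).
Governing: min(192.1, 161.7) = 161.7 kips → base-metal shear.

161.7 kips (base-metal shear governs)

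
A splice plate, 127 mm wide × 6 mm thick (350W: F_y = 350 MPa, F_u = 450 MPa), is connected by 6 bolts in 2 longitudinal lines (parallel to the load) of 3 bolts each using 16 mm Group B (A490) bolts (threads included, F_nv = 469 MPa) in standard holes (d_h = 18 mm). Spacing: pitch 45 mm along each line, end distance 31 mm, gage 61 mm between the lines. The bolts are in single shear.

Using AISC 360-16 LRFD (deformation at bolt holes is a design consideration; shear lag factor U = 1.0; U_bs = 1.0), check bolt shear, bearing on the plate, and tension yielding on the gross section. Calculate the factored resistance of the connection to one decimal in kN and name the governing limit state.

240.0 kN (gross-section yield governs)

Bolt shear: A_b = π(16)²/4 = 201.06 mm². φR_n = 0.75 × 469 × 201.06 × 6 × 1 = 424.3 kN.
Bearing (6 mm plate, F_u = 450 MPa): end bolts L_c = 31 − 18/2 = 22, R_n = min(1.2×22×6×450, 2.4×16×6×450) = 71.28 kN/bolt; interior L_c = 45 − 18 = 27, R_n = 87.48 kN/bolt. φR_n = 0.75 × (2×71.28 + 4×87.48) = 369.4 kN.
Tension yield (gross): A_g = 127×6 = 762 mm². φR_n = 0.90 × 350 × 762 = 240.0 kN.
Governing: min(424.3, 369.4, 240.0) = 240.0 kN → gross-section yield.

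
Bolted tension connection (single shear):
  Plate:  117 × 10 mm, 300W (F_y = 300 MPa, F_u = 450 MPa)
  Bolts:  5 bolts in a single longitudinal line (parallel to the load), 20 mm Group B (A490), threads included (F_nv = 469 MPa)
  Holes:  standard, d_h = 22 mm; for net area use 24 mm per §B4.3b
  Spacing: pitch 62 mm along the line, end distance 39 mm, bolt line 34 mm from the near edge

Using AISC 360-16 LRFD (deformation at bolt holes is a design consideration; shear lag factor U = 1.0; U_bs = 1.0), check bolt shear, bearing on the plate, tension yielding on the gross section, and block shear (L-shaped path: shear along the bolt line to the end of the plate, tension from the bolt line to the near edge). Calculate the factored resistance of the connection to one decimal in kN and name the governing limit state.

Bolt shear: A_b = π(20)²/4 = 314.16 mm². φR_n = 0.75 × 469 × 314.16 × 5 × 1 = 552.5 kN.
Bearing (10 mm plate, F_u = 450 MPa): end bolts L_c = 39 − 22/2 = 28, R_n = min(1.2×28×10×450, 2.4×20×10×450) = 151.2 kN/bolt; interior L_c = 62 − 22 = 40, R_n = 216 kN/bolt. φR_n = 0.75 × (1×151.2 + 4×216) = 761.4 kN.
Tension yield (gross): A_g = 117×10 = 1170 mm². φR_n = 0.90 × 300 × 1170 = 315.9 kN.
Block shear: shear path 1×[39+4×62] = 1×287 mm, A_gv = 2870, A_nv = 1×(287 − 4.5×24)×10 = 1790 mm²; tension to near edge: (34 − 0.5×24)×10 = 220 mm². R_n = min(0.6×450×1790, 0.6×300×2870) + 1.0×450×220 = min(483.3, 516.6) + 99 = 582.3 kN. φR_n = 0.75 × 582.3 = 436.7 kN.
Governing: min(552.5, 761.4, 315.9, 436.7) = 315.9 kN → gross-section yield.

315.9 kN (gross-section yield governs)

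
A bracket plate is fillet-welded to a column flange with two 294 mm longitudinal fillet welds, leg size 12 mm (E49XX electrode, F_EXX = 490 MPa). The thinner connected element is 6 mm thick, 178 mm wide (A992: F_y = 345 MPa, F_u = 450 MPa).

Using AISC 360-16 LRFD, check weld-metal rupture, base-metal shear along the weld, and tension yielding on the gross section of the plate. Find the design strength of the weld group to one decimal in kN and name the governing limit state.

331.6 kN (gross-section yield governs)

Weld metal: throat = 0.707×12 = 8.484 mm, L = 2×294 = 588 mm. φR_n = 0.75 × 0.6 × 490 × 8.484 × 588 = 1100.0 kN.
Base metal shear (6 mm plate): yield φR_n = 1.0×0.6×345×6×588 = 730.3 kN; rupture φR_n = 0.75×0.6×450×6×588 = 714.4 kN; take 714.4 kN (rupture).
Tension yield (gross): A_g = 178×6 = 1068 mm². φR_n = 0.90 × 345 × 1068 = 331.6 kN.
Governing: min(1100.0, 714.4, 331.6) = 331.6 kN → gross-section yield.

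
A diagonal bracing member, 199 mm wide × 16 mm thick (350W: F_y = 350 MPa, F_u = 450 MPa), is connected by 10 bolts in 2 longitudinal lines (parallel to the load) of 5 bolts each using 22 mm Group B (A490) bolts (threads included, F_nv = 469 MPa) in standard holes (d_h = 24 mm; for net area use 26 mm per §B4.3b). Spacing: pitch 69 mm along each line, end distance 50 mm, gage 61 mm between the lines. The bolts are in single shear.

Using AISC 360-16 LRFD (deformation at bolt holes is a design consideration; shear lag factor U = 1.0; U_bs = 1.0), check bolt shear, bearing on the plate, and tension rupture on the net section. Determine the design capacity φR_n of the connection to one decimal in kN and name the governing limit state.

Bolt shear: A_b = π(22)²/4 = 380.13 mm². φR_n = 0.75 × 469 × 380.13 × 10 × 1 = 1337.1 kN.
Bearing (16 mm plate, F_u = 450 MPa): end bolts L_c = 50 − 24/2 = 38, R_n = min(1.2×38×16×450, 2.4×22×16×450) = 328.32 kN/bolt; interior L_c = 69 − 24 = 45, R_n = 380.16 kN/bolt. φR_n = 0.75 × (2×328.32 + 8×380.16) = 2773.4 kN.
Tension rupture (net): A_n = (199 − 2×26)×16 = 2352 mm² (U = 1.0, A_e = A_n). φR_n = 0.75 × 450 × 2352 = 793.8 kN.
Governing: min(1337.1, 2773.4, 793.8) = 793.8 kN → net-section rupture.

793.8 kN (net-section rupture governs)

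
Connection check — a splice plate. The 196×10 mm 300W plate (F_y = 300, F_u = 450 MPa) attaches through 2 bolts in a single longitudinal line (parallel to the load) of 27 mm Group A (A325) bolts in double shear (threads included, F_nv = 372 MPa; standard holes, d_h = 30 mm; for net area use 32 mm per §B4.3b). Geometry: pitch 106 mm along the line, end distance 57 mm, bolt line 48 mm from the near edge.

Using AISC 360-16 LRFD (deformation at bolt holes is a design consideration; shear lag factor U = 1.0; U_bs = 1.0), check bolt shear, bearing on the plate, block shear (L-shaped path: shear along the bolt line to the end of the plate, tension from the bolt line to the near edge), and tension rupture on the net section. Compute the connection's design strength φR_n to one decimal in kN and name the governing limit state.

328.1 kN (block shear governs)

Bolt shear: A_b = π(27)²/4 = 572.56 mm². φR_n = 0.75 × 372 × 572.56 × 2 × 2 = 639.0 kN.
Bearing (10 mm plate, F_u = 450 MPa): end bolts L_c = 57 − 30/2 = 42, R_n = min(1.2×42×10×450, 2.4×27×10×450) = 226.8 kN/bolt; interior L_c = 106 − 30 = 76, R_n = 291.6 kN/bolt. φR_n = 0.75 × (1×226.8 + 1×291.6) = 388.8 kN.
Block shear: shear path 1×[57+1×106] = 1×163 mm, A_gv = 1630, A_nv = 1×(163 − 1.5×32)×10 = 1150 mm²; tension to near edge: (48 − 0.5×32)×10 = 320 mm². R_n = min(0.6×450×1150, 0.6×300×1630) + 1.0×450×320 = min(310.5, 293.4) + 144 = 437.4 kN. φR_n = 0.75 × 437.4 = 328.1 kN.
Tension rupture (net): A_n = (196 − 1×32)×10 = 1640 mm² (U = 1.0, A_e = A_n). φR_n = 0.75 × 450 × 1640 = 553.5 kN.
Governing: min(639.0, 388.8, 328.1, 553.5) = 328.1 kN → block shear.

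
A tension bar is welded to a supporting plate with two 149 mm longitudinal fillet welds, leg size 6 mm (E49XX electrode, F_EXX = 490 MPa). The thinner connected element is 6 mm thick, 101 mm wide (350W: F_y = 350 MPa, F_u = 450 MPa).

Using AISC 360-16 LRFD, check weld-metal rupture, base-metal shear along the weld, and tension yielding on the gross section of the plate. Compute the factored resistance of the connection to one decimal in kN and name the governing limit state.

Weld metal: throat = 0.707×6 = 4.242 mm, L = 2×149 = 298 mm. φR_n = 0.75 × 0.6 × 490 × 4.242 × 298 = 278.7 kN.
Base metal shear (6 mm plate): yield φR_n = 1.0×0.6×350×6×298 = 375.5 kN; rupture φR_n = 0.75×0.6×450×6×298 = 362.1 kN; take 362.1 kN (rupture).
Tension yield (gross): A_g = 101×6 = 606 mm². φR_n = 0.90 × 350 × 606 = 190.9 kN.
Governing: min(278.7, 362.1, 190.9) = 190.9 kN → gross-section yield.

190.9 kN (gross-section yield governs)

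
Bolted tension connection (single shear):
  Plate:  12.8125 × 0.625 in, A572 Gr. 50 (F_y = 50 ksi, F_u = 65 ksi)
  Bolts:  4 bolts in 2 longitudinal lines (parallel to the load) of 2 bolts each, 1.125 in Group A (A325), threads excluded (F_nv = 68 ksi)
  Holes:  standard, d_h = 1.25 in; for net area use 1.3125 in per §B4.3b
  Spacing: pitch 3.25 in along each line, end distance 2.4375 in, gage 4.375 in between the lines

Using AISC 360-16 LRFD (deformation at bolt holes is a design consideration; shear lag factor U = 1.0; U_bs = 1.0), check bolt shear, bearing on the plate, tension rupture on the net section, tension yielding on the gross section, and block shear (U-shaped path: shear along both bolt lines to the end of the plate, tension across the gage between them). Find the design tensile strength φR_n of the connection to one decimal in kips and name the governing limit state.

202.8 kips (bolt shear governs)

Bolt shear: A_b = π(1.125)²/4 = 0.99402 in². φR_n = 0.75 × 68 × 0.99402 × 4 × 1 = 202.8 kips.
Bearing (0.625 in plate, F_u = 65 ksi): end bolts L_c = 2.4375 − 1.25/2 = 1.8125, R_n = min(1.2×1.8125×0.625×65, 2.4×1.125×0.625×65) = 88.359 kips/bolt; interior L_c = 3.25 − 1.25 = 2, R_n = 97.5 kips/bolt. φR_n = 0.75 × (2×88.359 + 2×97.5) = 278.8 kips.
Tension rupture (net): A_n = (12.8125 − 2×1.3125)×0.625 = 6.3672 in² (U = 1.0, A_e = A_n). φR_n = 0.75 × 65 × 6.3672 = 310.4 kips.
Tension yield (gross): A_g = 12.8125×0.625 = 8.0078 in². φR_n = 0.90 × 50 × 8.0078 = 360.4 kips.
Block shear: shear path 2×[2.4375+1×3.25] = 2×5.6875 in, A_gv = 7.1094, A_nv = 2×(5.6875 − 1.5×1.3125)×0.625 = 4.6484 in²; tension across gage: (4.375 − 1×1.3125)×0.625 = 1.9141 in². R_n = min(0.6×65×4.6484, 0.6×50×7.1094) + 1.0×65×1.9141 = min(181.29, 213.28) + 124.42 = 305.71 kips. φR_n = 0.75 × 305.71 = 229.3 kips.
Governing: min(202.8, 278.8, 310.4, 360.4, 229.3) = 202.8 kips → bolt shear.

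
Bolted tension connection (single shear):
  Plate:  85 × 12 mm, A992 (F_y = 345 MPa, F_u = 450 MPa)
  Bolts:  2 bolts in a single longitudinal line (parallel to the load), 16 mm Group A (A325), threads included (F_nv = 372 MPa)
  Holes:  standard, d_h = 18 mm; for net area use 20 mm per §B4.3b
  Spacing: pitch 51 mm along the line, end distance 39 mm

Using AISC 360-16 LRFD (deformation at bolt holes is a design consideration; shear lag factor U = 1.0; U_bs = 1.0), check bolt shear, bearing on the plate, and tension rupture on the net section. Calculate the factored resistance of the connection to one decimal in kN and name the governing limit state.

Bolt shear: A_b = π(16)²/4 = 201.06 mm². φR_n = 0.75 × 372 × 201.06 × 2 × 1 = 112.2 kN.
Bearing (12 mm plate, F_u = 450 MPa): end bolts L_c = 39 − 18/2 = 30, R_n = min(1.2×30×12×450, 2.4×16×12×450) = 194.4 kN/bolt; interior L_c = 51 − 18 = 33, R_n = 207.36 kN/bolt. φR_n = 0.75 × (1×194.4 + 1×207.36) = 301.3 kN.
Tension rupture (net): A_n = (85 − 1×20)×12 = 780 mm² (U = 1.0, A_e = A_n). φR_n = 0.75 × 450 × 780 = 263.3 kN.
Governing: min(112.2, 301.3, 263.3) = 112.2 kN → bolt shear.

112.2 kN (bolt shear governs)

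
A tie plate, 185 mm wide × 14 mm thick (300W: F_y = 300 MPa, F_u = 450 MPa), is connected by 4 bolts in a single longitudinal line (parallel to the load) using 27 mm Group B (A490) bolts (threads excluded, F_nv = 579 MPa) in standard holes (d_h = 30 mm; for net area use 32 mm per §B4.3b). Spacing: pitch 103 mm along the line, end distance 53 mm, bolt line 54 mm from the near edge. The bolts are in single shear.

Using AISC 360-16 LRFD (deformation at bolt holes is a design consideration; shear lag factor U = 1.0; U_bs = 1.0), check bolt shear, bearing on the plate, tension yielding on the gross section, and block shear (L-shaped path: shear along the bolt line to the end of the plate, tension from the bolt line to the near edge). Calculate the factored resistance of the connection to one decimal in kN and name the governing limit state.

Bolt shear: A_b = π(27)²/4 = 572.56 mm². φR_n = 0.75 × 579 × 572.56 × 4 × 1 = 994.5 kN.
Bearing (14 mm plate, F_u = 450 MPa): end bolts L_c = 53 − 30/2 = 38, R_n = min(1.2×38×14×450, 2.4×27×14×450) = 287.28 kN/bolt; interior L_c = 103 − 30 = 73, R_n = 408.24 kN/bolt. φR_n = 0.75 × (1×287.28 + 3×408.24) = 1134.0 kN.
Tension yield (gross): A_g = 185×14 = 2590 mm². φR_n = 0.90 × 300 × 2590 = 699.3 kN.
Block shear: shear path 1×[53+3×103] = 1×362 mm, A_gv = 5068, A_nv = 1×(362 − 3.5×32)×14 = 3500 mm²; tension to near edge: (54 − 0.5×32)×14 = 532 mm². R_n = min(0.6×450×3500, 0.6×300×5068) + 1.0×450×532 = min(945, 912.24) + 239.4 = 1151.6 kN. φR_n = 0.75 × 1151.6 = 863.7 kN.
Governing: min(994.5, 1134.0, 699.3, 863.7) = 699.3 kN → gross-section yield.

699.3 kN (gross-section yield governs)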